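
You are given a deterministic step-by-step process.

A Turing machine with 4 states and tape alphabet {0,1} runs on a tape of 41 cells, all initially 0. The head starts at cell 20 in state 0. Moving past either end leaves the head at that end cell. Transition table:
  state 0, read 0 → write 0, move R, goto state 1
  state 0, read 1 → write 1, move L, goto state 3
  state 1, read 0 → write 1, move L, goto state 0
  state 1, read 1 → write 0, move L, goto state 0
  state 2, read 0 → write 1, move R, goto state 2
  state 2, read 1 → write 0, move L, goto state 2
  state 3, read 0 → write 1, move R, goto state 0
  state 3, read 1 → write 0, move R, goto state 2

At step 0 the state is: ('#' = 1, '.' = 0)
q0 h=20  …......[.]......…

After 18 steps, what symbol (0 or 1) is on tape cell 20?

k=0  q0 h=20  …......[.]......…
k=1  q1 h=21  …......[.]......…
k=2  q0 h=20  …......[.]#.....…
k=3  q1 h=21  …......[#]......…
k=4  q0 h=20  …......[.]......…
k=5  q1 h=21  …......[.]......…
k=6  q0 h=20  …......[.]#.....…
k=7  q1 h=21  …......[#]......…
k=8  q0 h=20  …......[.]......…
k=9  q1 h=21  …......[.]......…
k=10  q0 h=20  …......[.]#.....…
k=11  q1 h=21  …......[#]......…
k=12  q0 h=20  …......[.]......…
k=13  q1 h=21  …......[.]......…
k=14  q0 h=20  …......[.]#.....…
k=15  q1 h=21  …......[#]......…
k=16  q0 h=20  …......[.]......…
k=17  q1 h=21  …......[.]......…
k=18  q0 h=20  …......[.]#.....…

0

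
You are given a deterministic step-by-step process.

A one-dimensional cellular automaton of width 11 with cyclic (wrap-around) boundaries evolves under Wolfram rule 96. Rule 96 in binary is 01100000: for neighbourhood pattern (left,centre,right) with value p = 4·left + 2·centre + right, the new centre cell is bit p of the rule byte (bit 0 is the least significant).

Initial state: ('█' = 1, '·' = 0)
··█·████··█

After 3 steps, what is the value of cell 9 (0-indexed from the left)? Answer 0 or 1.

0

k=0  ··█·████··█
k=1  ···█···█···
k=2  ···········
k=3  ···········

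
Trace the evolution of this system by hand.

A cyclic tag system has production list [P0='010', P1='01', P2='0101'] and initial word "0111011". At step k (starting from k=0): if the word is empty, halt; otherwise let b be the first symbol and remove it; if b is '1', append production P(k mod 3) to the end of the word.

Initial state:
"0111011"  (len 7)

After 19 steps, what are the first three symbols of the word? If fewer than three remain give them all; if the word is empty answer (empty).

0) "0111011"  (len 7)
1) "111011"  (len 6)
2) "1101101"  (len 7)
3) "1011010101"  (len 10)
4) "011010101010"  (len 12)
5) "11010101010"  (len 11)
6) "10101010100101"  (len 14)
7) "0101010100101010"  (len 16)
8) "101010100101010"  (len 15)
9) "010101001010100101"  (len 18)
10) "10101001010100101"  (len 17)
11) "010100101010010101"  (len 18)
12) "10100101010010101"  (len 17)
13) "0100101010010101010"  (len 19)
14) "100101010010101010"  (len 18)
15) "001010100101010100101"  (len 21)
16) "01010100101010100101"  (len 20)
17) "1010100101010100101"  (len 19)
18) "0101001010101001010101"  (len 22)
19) "101001010101001010101"  (len 21)

101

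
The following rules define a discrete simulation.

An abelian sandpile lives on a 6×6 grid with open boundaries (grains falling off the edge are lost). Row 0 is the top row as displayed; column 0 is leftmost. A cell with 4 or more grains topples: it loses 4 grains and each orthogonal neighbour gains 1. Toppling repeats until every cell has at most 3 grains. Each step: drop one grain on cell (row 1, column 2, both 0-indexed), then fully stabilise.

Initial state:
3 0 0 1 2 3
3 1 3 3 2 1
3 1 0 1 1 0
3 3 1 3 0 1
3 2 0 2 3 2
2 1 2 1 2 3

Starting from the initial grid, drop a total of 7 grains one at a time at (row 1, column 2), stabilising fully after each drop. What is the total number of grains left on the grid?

69

gen 0: 3 0 0 1 2 3
3 1 3 3 2 1
3 1 0 1 1 0
3 3 1 3 0 1
3 2 0 2 3 2
2 1 2 1 2 3
gen 1: 3 0 1 2 2 3
3 2 1 0 3 1
3 1 1 2 1 0
3 3 1 3 0 1
3 2 0 2 3 2
2 1 2 1 2 3
gen 2: 3 0 1 2 2 3
3 2 2 0 3 1
3 1 1 2 1 0
3 3 1 3 0 1
3 2 0 2 3 2
2 1 2 1 2 3
gen 3: 3 0 1 2 2 3
3 2 3 0 3 1
3 1 1 2 1 0
3 3 1 3 0 1
3 2 0 2 3 2
2 1 2 1 2 3
gen 4: 3 0 2 2 2 3
3 3 0 1 3 1
3 1 2 2 1 0
3 3 1 3 0 1
3 2 0 2 3 2
2 1 2 1 2 3
gen 5: 3 0 2 2 2 3
3 3 1 1 3 1
3 1 2 2 1 0
3 3 1 3 0 1
3 2 0 2 3 2
2 1 2 1 2 3
gen 6: 3 0 2 2 2 3
3 3 2 1 3 1
3 1 2 2 1 0
3 3 1 3 0 1
3 2 0 2 3 2
2 1 2 1 2 3
gen 7: 3 0 2 2 2 3
3 3 3 1 3 1
3 1 2 2 1 0
3 3 1 3 0 1
3 2 0 2 3 2
2 1 2 1 2 3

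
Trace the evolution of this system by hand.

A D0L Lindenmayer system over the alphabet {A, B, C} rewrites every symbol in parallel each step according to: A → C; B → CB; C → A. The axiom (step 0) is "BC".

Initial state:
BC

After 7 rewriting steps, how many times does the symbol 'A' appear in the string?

gen 0: BC
gen 1: CBA
gen 2: ACBC
gen 3: CACBA
gen 4: ACACBC
gen 5: CACACBA
gen 6: ACACACBC
gen 7: CACACACBA

4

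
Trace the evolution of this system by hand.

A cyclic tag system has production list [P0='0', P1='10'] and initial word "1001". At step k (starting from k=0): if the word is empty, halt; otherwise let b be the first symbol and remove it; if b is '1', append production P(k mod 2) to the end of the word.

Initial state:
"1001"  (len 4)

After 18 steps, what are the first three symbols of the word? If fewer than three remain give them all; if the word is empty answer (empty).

gen 0: "1001"  (len 4)
gen 1: "0010"  (len 4)
gen 2: "010"  (len 3)
gen 3: "10"  (len 2)
gen 4: "010"  (len 3)
gen 5: "10"  (len 2)
gen 6: "010"  (len 3)
gen 7: "10"  (len 2)
gen 8: "010"  (len 3)
gen 9: "10"  (len 2)
gen 10: "010"  (len 3)
gen 11: "10"  (len 2)
gen 12: "010"  (len 3)
gen 13: "10"  (len 2)
gen 14: "010"  (len 3)
gen 15: "10"  (len 2)
gen 16: "010"  (len 3)
gen 17: "10"  (len 2)
gen 18: "010"  (len 3)

010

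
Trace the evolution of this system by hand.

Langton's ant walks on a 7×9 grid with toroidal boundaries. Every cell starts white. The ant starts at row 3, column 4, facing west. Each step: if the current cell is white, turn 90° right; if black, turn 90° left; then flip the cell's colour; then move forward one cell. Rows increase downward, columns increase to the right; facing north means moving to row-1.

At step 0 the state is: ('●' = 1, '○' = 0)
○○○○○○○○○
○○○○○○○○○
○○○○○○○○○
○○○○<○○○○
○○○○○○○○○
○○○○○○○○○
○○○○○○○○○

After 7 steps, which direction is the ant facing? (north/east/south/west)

north

0) ○○○○○○○○○
○○○○○○○○○
○○○○○○○○○
○○○○<○○○○
○○○○○○○○○
○○○○○○○○○
○○○○○○○○○
1) ○○○○○○○○○
○○○○○○○○○
○○○○^○○○○
○○○○●○○○○
○○○○○○○○○
○○○○○○○○○
○○○○○○○○○
2) ○○○○○○○○○
○○○○○○○○○
○○○○●>○○○
○○○○●○○○○
○○○○○○○○○
○○○○○○○○○
○○○○○○○○○
3) ○○○○○○○○○
○○○○○○○○○
○○○○●●○○○
○○○○●v○○○
○○○○○○○○○
○○○○○○○○○
○○○○○○○○○
4) ○○○○○○○○○
○○○○○○○○○
○○○○●●○○○
○○○○<●○○○
○○○○○○○○○
○○○○○○○○○
○○○○○○○○○
5) ○○○○○○○○○
○○○○○○○○○
○○○○●●○○○
○○○○○●○○○
○○○○v○○○○
○○○○○○○○○
○○○○○○○○○
6) ○○○○○○○○○
○○○○○○○○○
○○○○●●○○○
○○○○○●○○○
○○○<●○○○○
○○○○○○○○○
○○○○○○○○○
7) ○○○○○○○○○
○○○○○○○○○
○○○○●●○○○
○○○^○●○○○
○○○●●○○○○
○○○○○○○○○
○○○○○○○○○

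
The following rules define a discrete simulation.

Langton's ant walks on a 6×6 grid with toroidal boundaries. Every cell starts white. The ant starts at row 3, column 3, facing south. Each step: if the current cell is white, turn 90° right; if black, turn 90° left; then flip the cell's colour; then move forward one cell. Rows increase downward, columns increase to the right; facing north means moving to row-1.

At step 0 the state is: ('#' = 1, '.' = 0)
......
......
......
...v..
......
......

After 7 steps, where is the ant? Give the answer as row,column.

4,3

step 0: ......
......
......
...v..
......
......
step 1: ......
......
......
..<#..
......
......
step 2: ......
......
..^...
..##..
......
......
step 3: ......
......
..#>..
..##..
......
......
step 4: ......
......
..##..
..#v..
......
......
step 5: ......
......
..##..
..#.>.
......
......
step 6: ......
......
..##..
..#.#.
....v.
......
step 7: ......
......
..##..
..#.#.
...<#.
......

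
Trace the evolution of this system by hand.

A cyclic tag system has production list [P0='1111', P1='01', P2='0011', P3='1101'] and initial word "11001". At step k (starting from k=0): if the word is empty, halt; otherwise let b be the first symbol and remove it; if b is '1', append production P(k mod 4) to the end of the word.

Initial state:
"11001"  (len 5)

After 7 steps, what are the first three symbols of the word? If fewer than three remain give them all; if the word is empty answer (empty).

t=0: "11001"  (len 5)
t=1: "10011111"  (len 8)
t=2: "001111101"  (len 9)
t=3: "01111101"  (len 8)
t=4: "1111101"  (len 7)
t=5: "1111011111"  (len 10)
t=6: "11101111101"  (len 11)
t=7: "11011111010011"  (len 14)

110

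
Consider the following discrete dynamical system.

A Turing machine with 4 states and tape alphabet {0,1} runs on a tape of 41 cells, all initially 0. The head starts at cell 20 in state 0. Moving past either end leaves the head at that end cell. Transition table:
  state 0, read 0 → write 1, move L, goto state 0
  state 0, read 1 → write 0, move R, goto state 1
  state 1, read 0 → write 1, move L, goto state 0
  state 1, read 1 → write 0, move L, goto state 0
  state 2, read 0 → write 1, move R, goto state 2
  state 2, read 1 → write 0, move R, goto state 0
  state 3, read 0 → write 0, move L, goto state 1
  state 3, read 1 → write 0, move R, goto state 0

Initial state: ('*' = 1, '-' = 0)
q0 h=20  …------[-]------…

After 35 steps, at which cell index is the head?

k=0  q0 h=20  …------[-]------…
k=1  q0 h=19  …------[-]*-----…
k=2  q0 h=18  …------[-]**----…
k=3  q0 h=17  …------[-]***---…
k=4  q0 h=16  …------[-]****--…
k=5  q0 h=15  …------[-]*****-…
k=6  q0 h=14  …------[-]******…
k=7  q0 h=13  …------[-]******…
k=8  q0 h=12  …------[-]******…
k=9  q0 h=11  …------[-]******…
k=10  q0 h=10  …------[-]******…
k=11  q0 h= 9  …------[-]******…
k=12  q0 h= 8  …------[-]******…
k=13  q0 h= 7  …------[-]******…
k=14  q0 h= 6  |------[-]******…
k=15  q0 h= 5  |-----[-]******…
k=16  q0 h= 4  |----[-]******…
k=17  q0 h= 3  |---[-]******…
k=18  q0 h= 2  |--[-]******…
k=19  q0 h= 1  |-[-]******…
k=20  q0 h= 0  |[-]******…
k=21  q0 h= 0  |[*]******…
k=22  q1 h= 1  |-[*]******…
k=23  q0 h= 0  |[-]-*****…
k=24  q0 h= 0  |[*]-*****…
k=25  q1 h= 1  |-[-]******…
k=26  q0 h= 0  |[-]******…
k=27  q0 h= 0  |[*]******…
k=28  q1 h= 1  |-[*]******…
k=29  q0 h= 0  |[-]-*****…
k=30  q0 h= 0  |[*]-*****…
k=31  q1 h= 1  |-[-]******…
k=32  q0 h= 0  |[-]******…
k=33  q0 h= 0  |[*]******…
k=34  q1 h= 1  |-[*]******…
k=35  q0 h= 0  |[-]-*****…

0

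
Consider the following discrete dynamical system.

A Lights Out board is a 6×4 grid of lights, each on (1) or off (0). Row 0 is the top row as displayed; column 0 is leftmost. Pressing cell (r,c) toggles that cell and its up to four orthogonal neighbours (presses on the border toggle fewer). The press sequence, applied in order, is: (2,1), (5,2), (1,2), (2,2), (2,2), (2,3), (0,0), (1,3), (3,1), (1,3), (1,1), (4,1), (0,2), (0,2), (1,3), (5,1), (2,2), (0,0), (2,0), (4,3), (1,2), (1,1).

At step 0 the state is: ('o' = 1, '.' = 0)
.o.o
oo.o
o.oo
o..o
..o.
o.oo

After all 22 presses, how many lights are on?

12

step 0: .o.o
oo.o
o.oo
o..o
..o.
o.oo
step 1: .o.o
o..o
.o.o
oo.o
..o.
o.oo
step 2: .o.o
o..o
.o.o
oo.o
....
oo..
step 3: .ooo
ooo.
.ooo
oo.o
....
oo..
step 4: .ooo
oo..
....
oooo
....
oo..
step 5: .ooo
ooo.
.ooo
oo.o
....
oo..
step 6: .ooo
oooo
.o..
oo..
....
oo..
step 7: o.oo
.ooo
.o..
oo..
....
oo..
step 8: o.o.
.o..
.o.o
oo..
....
oo..
step 9: o.o.
.o..
...o
..o.
.o..
oo..
step 10: o.oo
.ooo
....
..o.
.o..
oo..
step 11: oooo
o..o
.o..
..o.
.o..
oo..
step 12: oooo
o..o
.o..
.oo.
o.o.
o...
step 13: o...
o.oo
.o..
.oo.
o.o.
o...
step 14: oooo
o..o
.o..
.oo.
o.o.
o...
step 15: ooo.
o.o.
.o.o
.oo.
o.o.
o...
step 16: ooo.
o.o.
.o.o
.oo.
ooo.
.oo.
step 17: ooo.
o...
..o.
.o..
ooo.
.oo.
step 18: ..o.
....
..o.
.o..
ooo.
.oo.
step 19: ..o.
o...
ooo.
oo..
ooo.
.oo.
step 20: ..o.
o...
ooo.
oo.o
oo.o
.ooo
step 21: ....
oooo
oo..
oo.o
oo.o
.ooo
step 22: .o..
...o
o...
oo.o
oo.o
.ooo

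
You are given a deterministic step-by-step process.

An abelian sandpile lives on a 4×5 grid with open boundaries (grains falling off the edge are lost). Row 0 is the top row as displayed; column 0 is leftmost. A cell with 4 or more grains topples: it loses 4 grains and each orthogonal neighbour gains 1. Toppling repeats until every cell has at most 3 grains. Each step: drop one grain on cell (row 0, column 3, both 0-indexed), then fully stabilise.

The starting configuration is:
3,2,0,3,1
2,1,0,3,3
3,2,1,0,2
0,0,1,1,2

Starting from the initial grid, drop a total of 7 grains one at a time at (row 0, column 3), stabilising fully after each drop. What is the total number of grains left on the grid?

step 0: 3,2,0,3,1
2,1,0,3,3
3,2,1,0,2
0,0,1,1,2
step 1: 3,2,1,1,3
2,1,1,1,0
3,2,1,1,3
0,0,1,1,2
step 2: 3,2,1,2,3
2,1,1,1,0
3,2,1,1,3
0,0,1,1,2
step 3: 3,2,1,3,3
2,1,1,1,0
3,2,1,1,3
0,0,1,1,2
step 4: 3,2,2,1,0
2,1,1,2,1
3,2,1,1,3
0,0,1,1,2
step 5: 3,2,2,2,0
2,1,1,2,1
3,2,1,1,3
0,0,1,1,2
step 6: 3,2,2,3,0
2,1,1,2,1
3,2,1,1,3
0,0,1,1,2
step 7: 3,2,3,0,1
2,1,1,3,1
3,2,1,1,3
0,0,1,1,2

31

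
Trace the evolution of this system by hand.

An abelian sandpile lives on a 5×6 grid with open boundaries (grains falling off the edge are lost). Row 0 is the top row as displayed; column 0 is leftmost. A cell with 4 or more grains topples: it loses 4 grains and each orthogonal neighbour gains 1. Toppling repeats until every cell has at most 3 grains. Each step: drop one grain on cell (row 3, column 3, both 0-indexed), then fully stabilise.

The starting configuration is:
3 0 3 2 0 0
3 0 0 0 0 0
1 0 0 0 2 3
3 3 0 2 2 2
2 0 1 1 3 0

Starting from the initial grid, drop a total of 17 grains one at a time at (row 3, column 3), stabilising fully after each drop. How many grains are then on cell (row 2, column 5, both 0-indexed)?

0) 3 0 3 2 0 0
3 0 0 0 0 0
1 0 0 0 2 3
3 3 0 2 2 2
2 0 1 1 3 0
1) 3 0 3 2 0 0
3 0 0 0 0 0
1 0 0 0 2 3
3 3 0 3 2 2
2 0 1 1 3 0
2) 3 0 3 2 0 0
3 0 0 0 0 0
1 0 0 1 2 3
3 3 1 0 3 2
2 0 1 2 3 0
3) 3 0 3 2 0 0
3 0 0 0 0 0
1 0 0 1 2 3
3 3 1 1 3 2
2 0 1 2 3 0
4) 3 0 3 2 0 0
3 0 0 0 0 0
1 0 0 1 2 3
3 3 1 2 3 2
2 0 1 2 3 0
5) 3 0 3 2 0 0
3 0 0 0 0 0
1 0 0 1 2 3
3 3 1 3 3 2
2 0 1 2 3 0
6) 3 0 3 2 0 0
3 0 0 0 0 0
1 0 0 2 3 3
3 3 2 2 1 3
2 0 2 0 1 1
7) 3 0 3 2 0 0
3 0 0 0 0 0
1 0 0 2 3 3
3 3 2 3 1 3
2 0 2 0 1 1
8) 3 0 3 2 0 0
3 0 0 0 0 0
1 0 0 3 3 3
3 3 3 0 2 3
2 0 2 1 1 1
9) 3 0 3 2 0 0
3 0 0 0 0 0
1 0 0 3 3 3
3 3 3 1 2 3
2 0 2 1 1 1
10) 3 0 3 2 0 0
3 0 0 0 0 0
1 0 0 3 3 3
3 3 3 2 2 3
2 0 2 1 1 1
11) 3 0 3 2 0 0
3 0 0 0 0 0
1 0 0 3 3 3
3 3 3 3 2 3
2 0 2 1 1 1
12) 3 0 3 2 0 0
3 0 0 1 1 1
2 1 2 1 2 1
0 1 1 3 1 1
3 1 3 2 2 2
13) 3 0 3 2 0 0
3 0 0 1 1 1
2 1 2 2 2 1
0 1 2 0 2 1
3 1 3 3 2 2
14) 3 0 3 2 0 0
3 0 0 1 1 1
2 1 2 2 2 1
0 1 2 1 2 1
3 1 3 3 2 2
15) 3 0 3 2 0 0
3 0 0 1 1 1
2 1 2 2 2 1
0 1 2 2 2 1
3 1 3 3 2 2
16) 3 0 3 2 0 0
3 0 0 1 1 1
2 1 2 2 2 1
0 1 2 3 2 1
3 1 3 3 2 2
17) 3 0 3 2 0 0
3 0 0 1 1 1
2 1 3 3 2 1
0 2 0 2 3 1
3 2 1 1 3 2

1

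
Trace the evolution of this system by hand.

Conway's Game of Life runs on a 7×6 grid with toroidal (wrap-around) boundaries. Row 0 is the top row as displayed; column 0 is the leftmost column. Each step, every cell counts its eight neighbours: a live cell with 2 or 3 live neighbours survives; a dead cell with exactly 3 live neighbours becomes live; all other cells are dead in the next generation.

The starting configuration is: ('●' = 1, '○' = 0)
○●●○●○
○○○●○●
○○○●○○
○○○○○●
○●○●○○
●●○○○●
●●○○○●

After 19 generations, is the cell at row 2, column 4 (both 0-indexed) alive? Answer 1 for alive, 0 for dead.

0

0) ○●●○●○
○○○●○●
○○○●○○
○○○○○●
○●○●○○
●●○○○●
●●○○○●
1) ○●●●●○
○○○●○○
○○○○○○
○○●○●○
○●●○●●
○○○○●●
○○○○●○
2) ○○●○●○
○○○●●○
○○○●○○
○●●○●●
●●●○○○
●○○○○○
○○●○○○
3) ○○●○●○
○○●○●○
○○○○○●
○○○○●●
○○●●○○
●○●○○○
○●○●○○
4) ○●●○●○
○○○○●●
○○○●○●
○○○●●●
○●●●●●
○○○○○○
○●○●○○
5) ●●●○●●
●○●○○●
●○○●○○
○○○○○○
●○●○○●
●●○○○○
○●○●○○
6) ○○○○●○
○○●○○○
●●○○○●
●●○○○●
●○○○○●
○○○○○●
○○○●●○
7) ○○○○●○
●●○○○●
○○●○○●
○○○○●○
○●○○●○
●○○○○●
○○○●●●
8) ○○○●○○
●●○○●●
○●○○●●
○○○●●●
●○○○●○
●○○●○○
●○○●○○
9) ○●●●○○
○●●●○○
○●●○○○
○○○●○○
●○○○○○
●●○●●○
○○●●●○
10) ○○○○○○
●○○○○○
○●○○○○
○●●○○○
●●●●●●
●●○○●○
●○○○○●
11) ●○○○○●
○○○○○○
●●●○○○
○○○○●●
○○○○●○
○○○○○○
●●○○○●
12) ○●○○○●
○○○○○●
●●○○○●
●●○●●●
○○○○●●
●○○○○●
○●○○○●
13) ○○○○●●
○●○○●●
○●●○○○
○●●●○○
○●○●○○
○○○○○○
○●○○●●
14) ○○○●○○
○●●●●●
○○○○●○
●○○●○○
○●○●○○
●○●○●○
●○○○●●
15) ○●○○○○
○○●○○●
●●○○○○
○○●●●○
●●○●●●
●○●○●○
●●○○●○
16) ○●●○○●
○○●○○○
●●○○●●
○○○○○○
●○○○○○
○○●○○○
●○●●○○
17) ●○○○○○
○○●●●○
●●○○○●
○●○○○○
○○○○○○
○○●●○○
●○○●○○
18) ○●●○●●
○○●●●○
●●○●●●
○●○○○○
○○●○○○
○○●●○○
○●●●○○
19) ●○○○○●
○○○○○○
●●○○○●
○●○●●●
○●●●○○
○○○○○○
●○○○○○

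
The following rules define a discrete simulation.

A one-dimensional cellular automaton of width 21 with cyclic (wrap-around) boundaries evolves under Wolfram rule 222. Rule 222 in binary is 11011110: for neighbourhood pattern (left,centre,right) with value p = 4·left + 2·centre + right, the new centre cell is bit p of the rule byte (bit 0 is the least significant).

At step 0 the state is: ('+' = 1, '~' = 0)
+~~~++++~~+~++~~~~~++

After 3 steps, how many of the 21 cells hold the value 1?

0) +~~~++++~~+~++~~~~~++
1) ++~++++++++~+++~~~+++
2) ++~++++++++~++++~++++
3) ++~++++++++~++++~++++

18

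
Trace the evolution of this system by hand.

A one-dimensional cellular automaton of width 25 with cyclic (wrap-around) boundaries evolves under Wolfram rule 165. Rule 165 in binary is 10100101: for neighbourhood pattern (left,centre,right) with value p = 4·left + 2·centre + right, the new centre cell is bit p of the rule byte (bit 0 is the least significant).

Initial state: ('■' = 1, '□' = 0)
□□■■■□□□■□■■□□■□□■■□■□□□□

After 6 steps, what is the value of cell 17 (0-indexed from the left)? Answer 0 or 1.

0

0) □□■■■□□□■□■■□□■□□■■□■□□□□
1) ■□□■□□■□■■□□□□■□□□□■■□■■■
2) □□□■□□■■□□□■■□■□■■□□□■□■■
3) □■□■□□□□□■□□□■■■□□□■□■■□□
4) □■■■□■■■□■□■□□■□□■□■■□□□■
5) ■□■□■□■□■■■■□□■□□■■□□□■□■
6) □■■■■■■■□■■□□□■□□□□□■□■■□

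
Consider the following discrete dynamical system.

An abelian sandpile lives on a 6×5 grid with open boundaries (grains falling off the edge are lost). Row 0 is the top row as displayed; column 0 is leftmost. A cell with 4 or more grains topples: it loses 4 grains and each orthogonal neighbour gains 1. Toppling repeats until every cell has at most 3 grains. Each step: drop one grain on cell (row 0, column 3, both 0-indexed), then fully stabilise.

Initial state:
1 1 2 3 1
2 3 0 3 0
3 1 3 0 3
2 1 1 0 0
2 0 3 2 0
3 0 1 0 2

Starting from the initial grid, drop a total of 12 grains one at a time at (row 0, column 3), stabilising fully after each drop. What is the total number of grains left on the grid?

k=0  1 1 2 3 1
2 3 0 3 0
3 1 3 0 3
2 1 1 0 0
2 0 3 2 0
3 0 1 0 2
k=1  1 1 3 1 2
2 3 1 0 1
3 1 3 1 3
2 1 1 0 0
2 0 3 2 0
3 0 1 0 2
k=2  1 1 3 2 2
2 3 1 0 1
3 1 3 1 3
2 1 1 0 0
2 0 3 2 0
3 0 1 0 2
k=3  1 1 3 3 2
2 3 1 0 1
3 1 3 1 3
2 1 1 0 0
2 0 3 2 0
3 0 1 0 2
k=4  1 2 0 1 3
2 3 2 1 1
3 1 3 1 3
2 1 1 0 0
2 0 3 2 0
3 0 1 0 2
k=5  1 2 0 2 3
2 3 2 1 1
3 1 3 1 3
2 1 1 0 0
2 0 3 2 0
3 0 1 0 2
k=6  1 2 0 3 3
2 3 2 1 1
3 1 3 1 3
2 1 1 0 0
2 0 3 2 0
3 0 1 0 2
k=7  1 2 1 1 0
2 3 2 2 2
3 1 3 1 3
2 1 1 0 0
2 0 3 2 0
3 0 1 0 2
k=8  1 2 1 2 0
2 3 2 2 2
3 1 3 1 3
2 1 1 0 0
2 0 3 2 0
3 0 1 0 2
k=9  1 2 1 3 0
2 3 2 2 2
3 1 3 1 3
2 1 1 0 0
2 0 3 2 0
3 0 1 0 2
k=10  1 2 2 0 1
2 3 2 3 2
3 1 3 1 3
2 1 1 0 0
2 0 3 2 0
3 0 1 0 2
k=11  1 2 2 1 1
2 3 2 3 2
3 1 3 1 3
2 1 1 0 0
2 0 3 2 0
3 0 1 0 2
k=12  1 2 2 2 1
2 3 2 3 2
3 1 3 1 3
2 1 1 0 0
2 0 3 2 0
3 0 1 0 2

48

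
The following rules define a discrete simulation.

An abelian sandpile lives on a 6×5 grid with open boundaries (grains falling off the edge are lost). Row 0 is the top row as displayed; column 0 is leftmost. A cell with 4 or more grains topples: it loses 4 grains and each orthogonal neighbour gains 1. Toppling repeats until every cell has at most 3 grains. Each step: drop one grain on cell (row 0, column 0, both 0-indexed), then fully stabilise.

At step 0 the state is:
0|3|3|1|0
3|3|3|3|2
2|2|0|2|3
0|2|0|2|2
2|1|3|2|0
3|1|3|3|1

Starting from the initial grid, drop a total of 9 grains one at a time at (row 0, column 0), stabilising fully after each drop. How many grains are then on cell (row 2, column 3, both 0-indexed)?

k=0  0|3|3|1|0
3|3|3|3|2
2|2|0|2|3
0|2|0|2|2
2|1|3|2|0
3|1|3|3|1
k=1  1|3|3|1|0
3|3|3|3|2
2|2|0|2|3
0|2|0|2|2
2|1|3|2|0
3|1|3|3|1
k=2  2|3|3|1|0
3|3|3|3|2
2|2|0|2|3
0|2|0|2|2
2|1|3|2|0
3|1|3|3|1
k=3  3|3|3|1|0
3|3|3|3|2
2|2|0|2|3
0|2|0|2|2
2|1|3|2|0
3|1|3|3|1
k=4  2|2|1|3|0
1|2|2|0|3
3|3|1|3|3
0|2|0|2|2
2|1|3|2|0
3|1|3|3|1
k=5  3|2|1|3|0
1|2|2|0|3
3|3|1|3|3
0|2|0|2|2
2|1|3|2|0
3|1|3|3|1
k=6  0|3|1|3|0
2|2|2|0|3
3|3|1|3|3
0|2|0|2|2
2|1|3|2|0
3|1|3|3|1
k=7  1|3|1|3|0
2|2|2|0|3
3|3|1|3|3
0|2|0|2|2
2|1|3|2|0
3|1|3|3|1
k=8  2|3|1|3|0
2|2|2|0|3
3|3|1|3|3
0|2|0|2|2
2|1|3|2|0
3|1|3|3|1
k=9  3|3|1|3|0
2|2|2|0|3
3|3|1|3|3
0|2|0|2|2
2|1|3|2|0
3|1|3|3|1

3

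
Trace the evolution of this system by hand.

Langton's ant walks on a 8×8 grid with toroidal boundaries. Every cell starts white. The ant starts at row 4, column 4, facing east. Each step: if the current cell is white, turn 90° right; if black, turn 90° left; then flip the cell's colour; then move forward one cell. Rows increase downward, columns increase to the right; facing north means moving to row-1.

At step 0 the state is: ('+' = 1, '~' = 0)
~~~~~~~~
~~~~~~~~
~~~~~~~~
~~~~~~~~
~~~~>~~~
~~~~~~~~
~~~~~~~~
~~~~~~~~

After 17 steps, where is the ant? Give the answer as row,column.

0) ~~~~~~~~
~~~~~~~~
~~~~~~~~
~~~~~~~~
~~~~>~~~
~~~~~~~~
~~~~~~~~
~~~~~~~~
1) ~~~~~~~~
~~~~~~~~
~~~~~~~~
~~~~~~~~
~~~~+~~~
~~~~v~~~
~~~~~~~~
~~~~~~~~
2) ~~~~~~~~
~~~~~~~~
~~~~~~~~
~~~~~~~~
~~~~+~~~
~~~<+~~~
~~~~~~~~
~~~~~~~~
3) ~~~~~~~~
~~~~~~~~
~~~~~~~~
~~~~~~~~
~~~^+~~~
~~~++~~~
~~~~~~~~
~~~~~~~~
4) ~~~~~~~~
~~~~~~~~
~~~~~~~~
~~~~~~~~
~~~+>~~~
~~~++~~~
~~~~~~~~
~~~~~~~~
5) ~~~~~~~~
~~~~~~~~
~~~~~~~~
~~~~^~~~
~~~+~~~~
~~~++~~~
~~~~~~~~
~~~~~~~~
6) ~~~~~~~~
~~~~~~~~
~~~~~~~~
~~~~+>~~
~~~+~~~~
~~~++~~~
~~~~~~~~
~~~~~~~~
7) ~~~~~~~~
~~~~~~~~
~~~~~~~~
~~~~++~~
~~~+~v~~
~~~++~~~
~~~~~~~~
~~~~~~~~
8) ~~~~~~~~
~~~~~~~~
~~~~~~~~
~~~~++~~
~~~+<+~~
~~~++~~~
~~~~~~~~
~~~~~~~~
9) ~~~~~~~~
~~~~~~~~
~~~~~~~~
~~~~^+~~
~~~+++~~
~~~++~~~
~~~~~~~~
~~~~~~~~
10) ~~~~~~~~
~~~~~~~~
~~~~~~~~
~~~<~+~~
~~~+++~~
~~~++~~~
~~~~~~~~
~~~~~~~~
11) ~~~~~~~~
~~~~~~~~
~~~^~~~~
~~~+~+~~
~~~+++~~
~~~++~~~
~~~~~~~~
~~~~~~~~
12) ~~~~~~~~
~~~~~~~~
~~~+>~~~
~~~+~+~~
~~~+++~~
~~~++~~~
~~~~~~~~
~~~~~~~~
13) ~~~~~~~~
~~~~~~~~
~~~++~~~
~~~+v+~~
~~~+++~~
~~~++~~~
~~~~~~~~
~~~~~~~~
14) ~~~~~~~~
~~~~~~~~
~~~++~~~
~~~<++~~
~~~+++~~
~~~++~~~
~~~~~~~~
~~~~~~~~
15) ~~~~~~~~
~~~~~~~~
~~~++~~~
~~~~++~~
~~~v++~~
~~~++~~~
~~~~~~~~
~~~~~~~~
16) ~~~~~~~~
~~~~~~~~
~~~++~~~
~~~~++~~
~~~~>+~~
~~~++~~~
~~~~~~~~
~~~~~~~~
17) ~~~~~~~~
~~~~~~~~
~~~++~~~
~~~~^+~~
~~~~~+~~
~~~++~~~
~~~~~~~~
~~~~~~~~

3,4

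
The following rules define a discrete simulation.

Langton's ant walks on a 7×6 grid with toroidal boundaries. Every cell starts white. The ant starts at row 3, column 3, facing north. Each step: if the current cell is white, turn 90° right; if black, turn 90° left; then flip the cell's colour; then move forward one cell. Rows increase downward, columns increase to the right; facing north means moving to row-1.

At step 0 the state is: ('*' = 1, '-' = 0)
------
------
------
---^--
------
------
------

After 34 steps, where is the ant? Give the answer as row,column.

0) ------
------
------
---^--
------
------
------
1) ------
------
------
---*>-
------
------
------
2) ------
------
------
---**-
----v-
------
------
3) ------
------
------
---**-
---<*-
------
------
4) ------
------
------
---^*-
---**-
------
------
5) ------
------
------
--<-*-
---**-
------
------
6) ------
------
--^---
--*-*-
---**-
------
------
7) ------
------
--*>--
--*-*-
---**-
------
------
8) ------
------
--**--
--*v*-
---**-
------
------
9) ------
------
--**--
--<**-
---**-
------
------
10) ------
------
--**--
---**-
--v**-
------
------
11) ------
------
--**--
---**-
-<***-
------
------
12) ------
------
--**--
-^-**-
-****-
------
------
13) ------
------
--**--
-*>**-
-****-
------
------
14) ------
------
--**--
-****-
-*v**-
------
------
15) ------
------
--**--
-****-
-*->*-
------
------
16) ------
------
--**--
-**^*-
-*--*-
------
------
17) ------
------
--**--
-*<-*-
-*--*-
------
------
18) ------
------
--**--
-*--*-
-*v-*-
------
------
19) ------
------
--**--
-*--*-
-<*-*-
------
------
20) ------
------
--**--
-*--*-
--*-*-
-v----
------
21) ------
------
--**--
-*--*-
--*-*-
<*----
------
22) ------
------
--**--
-*--*-
^-*-*-
**----
------
23) ------
------
--**--
-*--*-
*>*-*-
**----
------
24) ------
------
--**--
-*--*-
***-*-
*v----
------
25) ------
------
--**--
-*--*-
***-*-
*->---
------
26) ------
------
--**--
-*--*-
***-*-
*-*---
--v---
27) ------
------
--**--
-*--*-
***-*-
*-*---
-<*---
28) ------
------
--**--
-*--*-
***-*-
*^*---
-**---
29) ------
------
--**--
-*--*-
***-*-
**>---
-**---
30) ------
------
--**--
-*--*-
**^-*-
**----
-**---
31) ------
------
--**--
-*--*-
*<--*-
**----
-**---
32) ------
------
--**--
-*--*-
*---*-
*v----
-**---
33) ------
------
--**--
-*--*-
*---*-
*->---
-**---
34) ------
------
--**--
-*--*-
*---*-
*-*---
-*v---

6,2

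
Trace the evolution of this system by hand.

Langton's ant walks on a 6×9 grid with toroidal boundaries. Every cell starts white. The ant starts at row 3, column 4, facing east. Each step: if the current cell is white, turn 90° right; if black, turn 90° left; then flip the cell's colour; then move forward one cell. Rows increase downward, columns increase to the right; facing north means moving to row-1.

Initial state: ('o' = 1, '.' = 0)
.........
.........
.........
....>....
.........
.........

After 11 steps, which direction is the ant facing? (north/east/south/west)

north

[0] .........
.........
.........
....>....
.........
.........
[1] .........
.........
.........
....o....
....v....
.........
[2] .........
.........
.........
....o....
...<o....
.........
[3] .........
.........
.........
...^o....
...oo....
.........
[4] .........
.........
.........
...o>....
...oo....
.........
[5] .........
.........
....^....
...o.....
...oo....
.........
[6] .........
.........
....o>...
...o.....
...oo....
.........
[7] .........
.........
....oo...
...o.v...
...oo....
.........
[8] .........
.........
....oo...
...o<o...
...oo....
.........
[9] .........
.........
....^o...
...ooo...
...oo....
.........
[10] .........
.........
...<.o...
...ooo...
...oo....
.........
[11] .........
...^.....
...o.o...
...ooo...
...oo....
.........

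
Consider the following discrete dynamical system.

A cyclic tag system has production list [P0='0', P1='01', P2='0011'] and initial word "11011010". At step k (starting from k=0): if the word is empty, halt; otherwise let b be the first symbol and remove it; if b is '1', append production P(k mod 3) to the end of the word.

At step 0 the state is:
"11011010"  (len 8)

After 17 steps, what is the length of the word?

4

gen 0: "11011010"  (len 8)
gen 1: "10110100"  (len 8)
gen 2: "011010001"  (len 9)
gen 3: "11010001"  (len 8)
gen 4: "10100010"  (len 8)
gen 5: "010001001"  (len 9)
gen 6: "10001001"  (len 8)
gen 7: "00010010"  (len 8)
gen 8: "0010010"  (len 7)
gen 9: "010010"  (len 6)
gen 10: "10010"  (len 5)
gen 11: "001001"  (len 6)
gen 12: "01001"  (len 5)
gen 13: "1001"  (len 4)
gen 14: "00101"  (len 5)
gen 15: "0101"  (len 4)
gen 16: "101"  (len 3)
gen 17: "0101"  (len 4)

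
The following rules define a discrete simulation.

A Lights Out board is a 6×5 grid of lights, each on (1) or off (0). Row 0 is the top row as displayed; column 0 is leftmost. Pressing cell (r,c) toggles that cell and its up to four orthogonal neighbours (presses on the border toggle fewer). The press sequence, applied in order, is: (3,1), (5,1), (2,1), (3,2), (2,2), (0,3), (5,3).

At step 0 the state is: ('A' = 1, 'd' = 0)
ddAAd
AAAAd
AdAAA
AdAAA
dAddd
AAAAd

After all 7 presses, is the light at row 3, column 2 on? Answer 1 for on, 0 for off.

0

step 0: ddAAd
AAAAd
AdAAA
AdAAA
dAddd
AAAAd
step 1: ddAAd
AAAAd
AAAAA
dAdAA
ddddd
AAAAd
step 2: ddAAd
AAAAd
AAAAA
dAdAA
dAddd
dddAd
step 3: ddAAd
AdAAd
dddAA
dddAA
dAddd
dddAd
step 4: ddAAd
AdAAd
ddAAA
dAAdA
dAAdd
dddAd
step 5: ddAAd
AddAd
dAddA
dAddA
dAAdd
dddAd
step 6: ddddA
Adddd
dAddA
dAddA
dAAdd
dddAd
step 7: ddddA
Adddd
dAddA
dAddA
dAAAd
ddAdA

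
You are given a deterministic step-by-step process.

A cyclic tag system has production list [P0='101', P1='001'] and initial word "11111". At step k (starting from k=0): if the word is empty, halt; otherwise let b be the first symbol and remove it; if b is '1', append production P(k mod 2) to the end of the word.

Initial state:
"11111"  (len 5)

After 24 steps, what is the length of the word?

23

step 0: "11111"  (len 5)
step 1: "1111101"  (len 7)
step 2: "111101001"  (len 9)
step 3: "11101001101"  (len 11)
step 4: "1101001101001"  (len 13)
step 5: "101001101001101"  (len 15)
step 6: "01001101001101001"  (len 17)
step 7: "1001101001101001"  (len 16)
step 8: "001101001101001001"  (len 18)
step 9: "01101001101001001"  (len 17)
step 10: "1101001101001001"  (len 16)
step 11: "101001101001001101"  (len 18)
step 12: "01001101001001101001"  (len 20)
step 13: "1001101001001101001"  (len 19)
step 14: "001101001001101001001"  (len 21)
step 15: "01101001001101001001"  (len 20)
step 16: "1101001001101001001"  (len 19)
step 17: "101001001101001001101"  (len 21)
step 18: "01001001101001001101001"  (len 23)
step 19: "1001001101001001101001"  (len 22)
step 20: "001001101001001101001001"  (len 24)
step 21: "01001101001001101001001"  (len 23)
step 22: "1001101001001101001001"  (len 22)
step 23: "001101001001101001001101"  (len 24)
step 24: "01101001001101001001101"  (len 23)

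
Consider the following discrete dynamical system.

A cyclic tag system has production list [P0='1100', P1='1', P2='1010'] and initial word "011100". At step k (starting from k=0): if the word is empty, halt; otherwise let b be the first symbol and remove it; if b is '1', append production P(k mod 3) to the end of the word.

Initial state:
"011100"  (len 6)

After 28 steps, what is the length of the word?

26

[0] "011100"  (len 6)
[1] "11100"  (len 5)
[2] "11001"  (len 5)
[3] "10011010"  (len 8)
[4] "00110101100"  (len 11)
[5] "0110101100"  (len 10)
[6] "110101100"  (len 9)
[7] "101011001100"  (len 12)
[8] "010110011001"  (len 12)
[9] "10110011001"  (len 11)
[10] "01100110011100"  (len 14)
[11] "1100110011100"  (len 13)
[12] "1001100111001010"  (len 16)
[13] "0011001110010101100"  (len 19)
[14] "011001110010101100"  (len 18)
[15] "11001110010101100"  (len 17)
[16] "10011100101011001100"  (len 20)
[17] "00111001010110011001"  (len 20)
[18] "0111001010110011001"  (len 19)
[19] "111001010110011001"  (len 18)
[20] "110010101100110011"  (len 18)
[21] "100101011001100111010"  (len 21)
[22] "001010110011001110101100"  (len 24)
[23] "01010110011001110101100"  (len 23)
[24] "1010110011001110101100"  (len 22)
[25] "0101100110011101011001100"  (len 25)
[26] "101100110011101011001100"  (len 24)
[27] "011001100111010110011001010"  (len 27)
[28] "11001100111010110011001010"  (len 26)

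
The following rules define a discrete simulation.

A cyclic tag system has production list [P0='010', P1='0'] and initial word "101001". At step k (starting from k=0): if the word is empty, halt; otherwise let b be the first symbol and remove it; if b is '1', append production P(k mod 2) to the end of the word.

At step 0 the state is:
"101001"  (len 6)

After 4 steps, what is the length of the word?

step 0: "101001"  (len 6)
step 1: "01001010"  (len 8)
step 2: "1001010"  (len 7)
step 3: "001010010"  (len 9)
step 4: "01010010"  (len 8)

8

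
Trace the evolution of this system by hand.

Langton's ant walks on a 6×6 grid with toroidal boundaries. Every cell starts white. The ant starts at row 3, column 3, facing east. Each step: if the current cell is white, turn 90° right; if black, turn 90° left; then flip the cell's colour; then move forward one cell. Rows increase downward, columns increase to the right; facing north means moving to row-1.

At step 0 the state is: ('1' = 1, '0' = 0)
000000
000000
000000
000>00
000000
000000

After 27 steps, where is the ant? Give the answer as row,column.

1,0

t=0: 000000
000000
000000
000>00
000000
000000
t=1: 000000
000000
000000
000100
000v00
000000
t=2: 000000
000000
000000
000100
00<100
000000
t=3: 000000
000000
000000
00^100
001100
000000
t=4: 000000
000000
000000
001>00
001100
000000
t=5: 000000
000000
000^00
001000
001100
000000
t=6: 000000
000000
0001>0
001000
001100
000000
t=7: 000000
000000
000110
0010v0
001100
000000
t=8: 000000
000000
000110
001<10
001100
000000
t=9: 000000
000000
000^10
001110
001100
000000
t=10: 000000
000000
00<010
001110
001100
000000
t=11: 000000
00^000
001010
001110
001100
000000
t=12: 000000
001>00
001010
001110
001100
000000
t=13: 000000
001100
001v10
001110
001100
000000
t=14: 000000
001100
00<110
001110
001100
000000
t=15: 000000
001100
000110
00v110
001100
000000
t=16: 000000
001100
000110
000>10
001100
000000
t=17: 000000
001100
000^10
000010
001100
000000
t=18: 000000
001100
00<010
000010
001100
000000
t=19: 000000
00^100
001010
000010
001100
000000
t=20: 000000
0<0100
001010
000010
001100
000000
t=21: 0^0000
010100
001010
000010
001100
000000
t=22: 01>000
010100
001010
000010
001100
000000
t=23: 011000
01v100
001010
000010
001100
000000
t=24: 011000
0<1100
001010
000010
001100
000000
t=25: 011000
001100
0v1010
000010
001100
000000
t=26: 011000
001100
<11010
000010
001100
000000
t=27: 011000
^01100
111010
000010
001100
000000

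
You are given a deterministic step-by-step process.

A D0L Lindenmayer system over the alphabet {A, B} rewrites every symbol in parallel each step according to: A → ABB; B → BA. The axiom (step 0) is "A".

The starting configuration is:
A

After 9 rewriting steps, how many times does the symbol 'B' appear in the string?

1970

0) A
1) ABB
2) ABBBABA
3) ABBBABABAABBBAABB
4) ABBBABABAABBBAABBBAABBABBBABABAABBABBBABA
5) ABBBABABAABBBAABBBAABBABBBABABAABBABBBABABAABBABBBABAABBBABABAABBBAABBBAABBABBBABAABBBABABAABBBAABB
6) ABBBABABAABBBAABBBAABBABBBABABAABBABBBABABAABBABBBABAABBBA…ABBBABABAABBBAABBABBBABABAABBBAABBBAABBABBBABABAABBABBBABA  (len 239)
7) ABBBABABAABBBAABBBAABBABBBABABAABBABBBABABAABBABBBABAABBBA…BAABBABBBABAABBBABABAABBBAABBBAABBABBBABAABBBABABAABBBAABB  (len 577)
8) ABBBABABAABBBAABBBAABBABBBABABAABBABBBABABAABBABBBABAABBBA…ABBBABABAABBBAABBABBBABABAABBBAABBBAABBABBBABABAABBABBBABA  (len 1393)
9) ABBBABABAABBBAABBBAABBABBBABABAABBABBBABABAABBABBBABAABBBA…BAABBABBBABAABBBABABAABBBAABBBAABBABBBABAABBBABABAABBBAABB  (len 3363)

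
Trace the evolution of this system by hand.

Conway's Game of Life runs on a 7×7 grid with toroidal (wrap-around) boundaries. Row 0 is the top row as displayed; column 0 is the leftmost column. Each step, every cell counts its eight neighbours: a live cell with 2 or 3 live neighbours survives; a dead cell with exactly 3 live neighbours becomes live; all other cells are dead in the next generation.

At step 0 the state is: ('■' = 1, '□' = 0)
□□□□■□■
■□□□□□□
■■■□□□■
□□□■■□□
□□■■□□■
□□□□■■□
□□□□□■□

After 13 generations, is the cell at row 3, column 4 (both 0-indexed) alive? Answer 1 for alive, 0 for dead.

0

0) □□□□■□■
■□□□□□□
■■■□□□■
□□□■■□□
□□■■□□■
□□□□■■□
□□□□□■□
1) □□□□□■■
□□□□□■□
■■■■□□■
□□□□■■■
□□■□□□□
□□□■■■■
□□□□□□■
2) □□□□□■■
□■■□■■□
■■■■□□□
□□□□■■■
□□□□□□□
□□□■■■■
■□□□□□□
3) ■■□□■■■
□□□□■■□
■□□□□□□
■■■■■■■
□□□■□□□
□□□□■■■
■□□□□□□
4) ■■□□■□□
□■□□■□□
■□■□□□□
■■■■■■■
□■□□□□□
□□□□■■■
□■□□□□□
5) ■■■□□□□
□□■■□□□
□□□□□□□
□□□■■■■
□■□□□□□
■□□□□■□
□■□□■□■
6) ■□□□□□□
□□■■□□□
□□■□□■□
□□□□■■□
■□□□□□□
■■□□□■■
□□■□□■■
7) □■■■□□■
□■■■□□□
□□■□□■□
□□□□■■■
■■□□■□□
□■□□□■□
□□□□□■□
8) ■■□■■□□
■□□□■□□
□■■□□■■
■■□■■□■
■■□□■□□
■■□□■■■
■■□□■■■
9) □□■■□□□
□□□□■□□
□□■□□□□
□□□■■□□
□□□□□□□
□□■■□□□
□□□□□□□
10) □□□■□□□
□□■□□□□
□□□□■□□
□□□■□□□
□□■□■□□
□□□□□□□
□□□□□□□
11) □□□□□□□
□□□■□□□
□□□■□□□
□□□■■□□
□□□■□□□
□□□□□□□
□□□□□□□
12) □□□□□□□
□□□□□□□
□□■■□□□
□□■■■□□
□□□■■□□
□□□□□□□
□□□□□□□
13) □□□□□□□
□□□□□□□
□□■□■□□
□□□□□□□
□□■□■□□
□□□□□□□
□□□□□□□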